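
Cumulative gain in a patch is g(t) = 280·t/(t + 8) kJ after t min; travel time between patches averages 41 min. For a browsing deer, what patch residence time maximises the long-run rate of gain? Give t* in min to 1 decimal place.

18.1 min

By the marginal value theorem, leave when the instantaneous gain rate g'(t) equals the habitat-wide average g(t)/(T + t).
g'(t) = 280·8/(t + 8)². Setting 280·8/(t+8)² = 280t/[(t+8)(41+t)] gives 8(41+t) = t(t+8), so t² = 8×41 = 328.
t* = √328 = 18.11 min.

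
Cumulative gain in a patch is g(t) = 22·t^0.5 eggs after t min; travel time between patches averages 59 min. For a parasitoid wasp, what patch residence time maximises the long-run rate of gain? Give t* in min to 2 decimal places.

Optimal t* satisfies g'(t*) = g(t*)/(T + t*).
g'(t) = 0.5·22·t^-0.5. Setting 0.5·22·t^-0.5 = 22·t^0.5/(59+t) gives 0.5(59+t) = t, so 0.50·t = 0.5×59.
t* = 0.5×59/0.50 = 59 min.

59.00 min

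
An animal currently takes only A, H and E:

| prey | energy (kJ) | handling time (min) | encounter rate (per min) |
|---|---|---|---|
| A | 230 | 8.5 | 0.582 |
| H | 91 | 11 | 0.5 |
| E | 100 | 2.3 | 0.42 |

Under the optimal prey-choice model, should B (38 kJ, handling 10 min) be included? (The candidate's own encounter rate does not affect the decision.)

No

Intake rate on the current diet: R = (0.582×230 + 0.5×91 + 0.42×100) / (1 + 0.582×8.5 + 0.5×11 + 0.42×2.3) = 221.4/12.41 = 17.83 kJ/min.
Profitability of B: 38/10 = 3.8 kJ/min.
3.8 < 17.83, so adding B would lower the average — exclude it.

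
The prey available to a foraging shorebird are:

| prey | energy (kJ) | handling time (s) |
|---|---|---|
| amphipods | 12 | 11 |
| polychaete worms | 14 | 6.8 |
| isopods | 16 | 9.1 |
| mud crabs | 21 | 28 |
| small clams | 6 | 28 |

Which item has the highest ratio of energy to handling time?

Profitability E/h (kJ/s): amphipods = 12/11 = 1.09, polychaete worms = 14/6.8 = 2.06, isopods = 16/9.1 = 1.76, mud crabs = 21/28 = 0.75, small clams = 6/28 = 0.214.
Ranked: polychaete worms > isopods > amphipods > mud crabs > small clams.

polychaete worms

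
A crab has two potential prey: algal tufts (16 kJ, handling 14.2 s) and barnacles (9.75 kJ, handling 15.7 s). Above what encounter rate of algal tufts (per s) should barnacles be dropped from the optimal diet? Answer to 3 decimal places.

Drop barnacles once their profitability E₂/h₂ falls below the rate achievable on algal tufts alone: E₂/h₂ = λE₁/(1 + λh₁).
Solve for λ: λE₁h₂ = E₂(1 + λh₁) → λ(E₁h₂ − E₂h₁) = E₂ → λ = E₂/(E₁h₂ − E₂h₁).
λ = 9.75/(16×15.7 − 9.75×14.2) = 9.75/112.8 = 0.08647 per s.

0.086 per s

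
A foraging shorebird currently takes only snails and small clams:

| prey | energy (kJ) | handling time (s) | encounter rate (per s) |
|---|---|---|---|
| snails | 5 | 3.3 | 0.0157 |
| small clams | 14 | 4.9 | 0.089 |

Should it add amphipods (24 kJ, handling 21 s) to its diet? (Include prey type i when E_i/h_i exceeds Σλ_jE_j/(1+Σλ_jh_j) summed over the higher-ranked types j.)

Yes

On snails and small clams alone, R = ΣλE/(1+Σλh) = 1.325/1.488 = 0.8902 kJ/s.
amphipods: E/h = 24/21 = 1.143 kJ/s.
Since 1.143 > R, including amphipods increases the long-run rate.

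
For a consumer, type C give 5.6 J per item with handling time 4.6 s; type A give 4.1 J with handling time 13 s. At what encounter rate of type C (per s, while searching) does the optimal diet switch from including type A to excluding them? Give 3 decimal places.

0.076 per s

At the threshold, the rate on type C alone equals the profitability of type A: λ·5.6/(1 + λ·4.6) = 4.1/13 = 0.3154.
Rearranging, λ(5.6 − 0.3154×4.6) = 0.3154, so λ = 0.3154/4.149 = 0.07601 per s.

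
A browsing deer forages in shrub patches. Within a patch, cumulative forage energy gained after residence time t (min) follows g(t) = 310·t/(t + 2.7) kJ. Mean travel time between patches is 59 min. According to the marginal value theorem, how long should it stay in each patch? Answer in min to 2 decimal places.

Maximise g(t)/(T+t): set derivative to zero → g'(t)(T+t) = g(t).
g'(t) = 310·2.7/(t + 2.7)². Setting 310·2.7/(t+2.7)² = 310t/[(t+2.7)(59+t)] gives 2.7(59+t) = t(t+2.7), so t² = 2.7×59 = 159.3.
t* = √159.3 = 12.62 min.

12.62 min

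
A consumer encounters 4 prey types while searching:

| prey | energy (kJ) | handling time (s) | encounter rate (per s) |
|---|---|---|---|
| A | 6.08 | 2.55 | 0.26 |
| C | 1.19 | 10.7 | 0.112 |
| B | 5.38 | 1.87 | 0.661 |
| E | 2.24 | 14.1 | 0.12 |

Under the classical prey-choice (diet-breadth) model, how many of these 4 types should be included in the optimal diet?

2

E/h in descending order: B 2.88, A 2.38, E 0.159, C 0.111 kJ/s. The optimal diet is the largest prefix of this list for which every included type satisfies E_i/h_i > R on the types above it.
Rate on top 1: 1.59. A: 2.38 > 1.59 → include.
Rate on top 2: 1.772. E: 0.159 < 1.772 → exclude; stop.
Optimal diet: B, A — 2 of 4 types.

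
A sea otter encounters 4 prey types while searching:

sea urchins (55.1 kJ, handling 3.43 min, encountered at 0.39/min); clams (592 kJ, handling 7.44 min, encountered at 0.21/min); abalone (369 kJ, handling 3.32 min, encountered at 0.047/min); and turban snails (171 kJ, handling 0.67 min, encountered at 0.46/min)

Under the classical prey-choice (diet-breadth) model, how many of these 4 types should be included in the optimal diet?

Rank by E/h (kJ/min): turban snails 255, abalone 111, clams 79.6, sea urchins 16.1. Include each in turn until the next type's E/h falls below the running intake rate.
Rate on top 1: 60.13. abalone: 111 > 60.13 → include.
Rate on top 2: 65.57. clams: 79.6 > 65.57 → include.
Rate on top 3: 72.79. sea urchins: 16.1 < 72.79 → exclude; stop.
Optimal diet: turban snails, abalone, clams — 3 of 4 types.

3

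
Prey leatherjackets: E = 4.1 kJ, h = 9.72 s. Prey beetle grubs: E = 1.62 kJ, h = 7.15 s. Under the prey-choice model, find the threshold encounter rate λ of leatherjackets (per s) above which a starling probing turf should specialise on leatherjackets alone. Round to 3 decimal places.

0.119 per s

The zero-one rule: include beetle grubs iff E₂/h₂ > λE₁/(1+λh₁). Equality gives the switch point.
λE₁h₂ = E₂ + λE₂h₁ ⇒ λ = E₂/(E₁h₂ − E₂h₁) = 1.62/(29.31 − 15.75) = 0.1194 per s.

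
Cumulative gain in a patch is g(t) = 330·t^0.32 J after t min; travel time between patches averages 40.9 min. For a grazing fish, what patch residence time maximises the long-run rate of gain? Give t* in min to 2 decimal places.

Maximise g(t)/(T+t): set derivative to zero → g'(t)(T+t) = g(t).
g'(t) = 0.32·330·t^-0.68. Setting 0.32·330·t^-0.68 = 330·t^0.32/(40.9+t) gives 0.32(40.9+t) = t, so 0.68·t = 0.32×40.9.
t* = 0.32×40.9/0.68 = 19.25 min.

19.25 min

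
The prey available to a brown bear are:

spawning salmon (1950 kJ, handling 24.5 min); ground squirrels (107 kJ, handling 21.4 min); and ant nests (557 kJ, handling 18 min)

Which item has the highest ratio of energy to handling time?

spawning salmon

In descending order of E/h:
spawning salmon: 1950/24.5 = 79.6 kJ/min
ant nests: 557/18 = 30.9 kJ/min
ground squirrels: 107/21.4 = 5 kJ/min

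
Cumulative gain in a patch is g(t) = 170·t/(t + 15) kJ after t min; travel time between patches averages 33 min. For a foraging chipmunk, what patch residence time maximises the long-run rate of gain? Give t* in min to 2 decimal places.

Optimal t* satisfies g'(t*) = g(t*)/(T + t*).
g'(t) = 170·15/(t + 15)². Setting 170·15/(t+15)² = 170t/[(t+15)(33+t)] gives 15(33+t) = t(t+15), so t² = 15×33 = 495.
t* = √495 = 22.25 min.

22.25 min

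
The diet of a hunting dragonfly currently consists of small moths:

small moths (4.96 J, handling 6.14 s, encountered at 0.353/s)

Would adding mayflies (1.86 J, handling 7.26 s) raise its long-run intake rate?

Current rate: (0.353×4.96)/(1 + 0.353×6.14) = 0.5528 J/s.
mayflies: E/h = 1.86/7.26 = 0.2562 J/s.
Since 0.2562 < R, time spent handling mayflies is better spent searching.

No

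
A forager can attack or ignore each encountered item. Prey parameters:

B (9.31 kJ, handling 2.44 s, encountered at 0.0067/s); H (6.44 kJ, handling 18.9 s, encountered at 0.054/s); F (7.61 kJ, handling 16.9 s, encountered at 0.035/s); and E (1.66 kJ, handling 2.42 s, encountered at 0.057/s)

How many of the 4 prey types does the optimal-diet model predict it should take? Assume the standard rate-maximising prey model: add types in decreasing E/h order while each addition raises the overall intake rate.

E/h in descending order: B 3.82, E 0.686, F 0.45, H 0.341 kJ/s. The optimal diet is the largest prefix of this list for which every included type satisfies E_i/h_i > R on the types above it.
Rate on top 1: 0.06137. E: 0.686 > 0.06137 → include.
Rate on top 2: 0.136. F: 0.45 > 0.136 → include.
Rate on top 3: 0.2425. H: 0.341 > 0.2425 → include.
Optimal diet: B, E, F, H — 4 of 4 types.

4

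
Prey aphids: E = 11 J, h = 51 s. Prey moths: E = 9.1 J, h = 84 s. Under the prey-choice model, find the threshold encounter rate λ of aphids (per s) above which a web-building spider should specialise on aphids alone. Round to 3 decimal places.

0.020 per s

The zero-one rule: include moths iff E₂/h₂ > λE₁/(1+λh₁). Equality gives the switch point.
λE₁h₂ = E₂ + λE₂h₁ ⇒ λ = E₂/(E₁h₂ − E₂h₁) = 9.1/(924 − 464.1) = 0.01979 per s.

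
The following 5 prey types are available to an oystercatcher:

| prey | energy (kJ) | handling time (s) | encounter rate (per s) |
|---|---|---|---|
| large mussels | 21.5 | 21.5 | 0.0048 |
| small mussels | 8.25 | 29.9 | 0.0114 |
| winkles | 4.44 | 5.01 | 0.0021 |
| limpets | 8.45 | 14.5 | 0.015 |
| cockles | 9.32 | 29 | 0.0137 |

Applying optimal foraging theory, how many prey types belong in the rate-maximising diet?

5

Profitabilities (E/h, kJ/s): large mussels 1, winkles 0.886, limpets 0.583, cockles 0.321, small mussels 0.276. Add prey in this order while the next type's profitability exceeds the intake rate on those already taken.
Rate on top 1: 0.09355. winkles: 0.886 > 0.09355 → include.
Rate on top 2: 0.101. limpets: 0.583 > 0.101 → include.
Rate on top 3: 0.1797. cockles: 0.321 > 0.1797 → include.
Rate on top 4: 0.2123. small mussels: 0.276 > 0.2123 → include.
Optimal diet: large mussels, winkles, limpets, cockles, small mussels — 5 of 5 types.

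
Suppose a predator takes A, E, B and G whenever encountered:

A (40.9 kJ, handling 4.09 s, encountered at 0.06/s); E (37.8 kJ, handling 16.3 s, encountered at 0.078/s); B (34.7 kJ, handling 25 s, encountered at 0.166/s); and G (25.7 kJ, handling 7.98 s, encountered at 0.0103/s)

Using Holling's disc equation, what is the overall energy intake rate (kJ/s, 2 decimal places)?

R = Σλ_iE_i / (1 + Σλ_ih_i)
Numerator: 0.06×40.9 + 0.078×37.8 + 0.166×34.7 + 0.0103×25.7 = 11.43
Denominator: 1 + 0.06×4.09 + 0.078×16.3 + 0.166×25 + 0.0103×7.98 = 6.749
R = 11.43/6.749 = 1.693 kJ/s

1.69 kJ/s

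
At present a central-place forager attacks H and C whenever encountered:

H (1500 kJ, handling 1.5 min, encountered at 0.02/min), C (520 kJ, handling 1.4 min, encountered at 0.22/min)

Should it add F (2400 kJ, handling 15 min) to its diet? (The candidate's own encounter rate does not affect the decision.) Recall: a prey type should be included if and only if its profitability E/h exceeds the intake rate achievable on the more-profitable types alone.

Yes

Intake rate on the current diet: R = (0.02×1500 + 0.22×520) / (1 + 0.02×1.5 + 0.22×1.4) = 144.4/1.338 = 107.9 kJ/min.
F: E/h = 2400/15 = 160 kJ/min.
Since 160 > R, including F increases the long-run rate.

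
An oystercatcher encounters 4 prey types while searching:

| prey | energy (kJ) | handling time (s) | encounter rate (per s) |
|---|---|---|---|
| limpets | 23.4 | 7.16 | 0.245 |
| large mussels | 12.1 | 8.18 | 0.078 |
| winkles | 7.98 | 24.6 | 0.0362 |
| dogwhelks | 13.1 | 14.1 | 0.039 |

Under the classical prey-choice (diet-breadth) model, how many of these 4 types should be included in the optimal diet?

Rank by E/h (kJ/s): limpets 3.27, large mussels 1.48, dogwhelks 0.929, winkles 0.324. Include each in turn until the next type's E/h falls below the running intake rate.
Rate on top 1: 2.082. large mussels: 1.48 < 2.082 → exclude; stop.
Optimal diet: limpets — 1 of 4 types.

1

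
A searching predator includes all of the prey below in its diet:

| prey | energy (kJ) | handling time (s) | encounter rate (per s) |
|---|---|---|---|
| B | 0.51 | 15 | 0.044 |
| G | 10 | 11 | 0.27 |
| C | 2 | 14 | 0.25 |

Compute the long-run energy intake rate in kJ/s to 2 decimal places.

0.40 kJ/s

R = Σλ_iE_i / (1 + Σλ_ih_i)
Numerator: 0.044×0.51 + 0.27×10 + 0.25×2 = 3.222
Denominator: 1 + 0.044×15 + 0.27×11 + 0.25×14 = 8.13
R = 3.222/8.13 = 0.3964 kJ/s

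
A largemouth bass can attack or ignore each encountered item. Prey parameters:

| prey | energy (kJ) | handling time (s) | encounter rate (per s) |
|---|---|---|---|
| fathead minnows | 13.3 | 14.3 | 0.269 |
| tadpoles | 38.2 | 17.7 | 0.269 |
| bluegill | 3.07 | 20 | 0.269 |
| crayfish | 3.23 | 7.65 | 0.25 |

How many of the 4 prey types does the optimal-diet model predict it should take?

1

E/h in descending order: tadpoles 2.16, fathead minnows 0.93, crayfish 0.422, bluegill 0.153 kJ/s. The optimal diet is the largest prefix of this list for which every included type satisfies E_i/h_i > R on the types above it.
Rate on top 1: 1.784. fathead minnows: 0.93 < 1.784 → exclude; stop.
Optimal diet: tadpoles — 1 of 4 types.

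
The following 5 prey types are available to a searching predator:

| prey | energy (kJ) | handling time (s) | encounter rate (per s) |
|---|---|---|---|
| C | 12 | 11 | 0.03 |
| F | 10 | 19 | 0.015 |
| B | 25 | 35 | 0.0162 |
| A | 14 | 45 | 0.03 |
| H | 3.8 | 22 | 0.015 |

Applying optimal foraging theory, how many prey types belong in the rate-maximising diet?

3

E/h in descending order: C 1.09, B 0.714, F 0.526, A 0.311, H 0.173 kJ/s. The optimal diet is the largest prefix of this list for which every included type satisfies E_i/h_i > R on the types above it.
Rate on top 1: 0.2707. B: 0.714 > 0.2707 → include.
Rate on top 2: 0.4033. F: 0.526 > 0.4033 → include.
Rate on top 3: 0.4193. A: 0.311 < 0.4193 → exclude; stop.
Optimal diet: C, B, F — 3 of 5 types.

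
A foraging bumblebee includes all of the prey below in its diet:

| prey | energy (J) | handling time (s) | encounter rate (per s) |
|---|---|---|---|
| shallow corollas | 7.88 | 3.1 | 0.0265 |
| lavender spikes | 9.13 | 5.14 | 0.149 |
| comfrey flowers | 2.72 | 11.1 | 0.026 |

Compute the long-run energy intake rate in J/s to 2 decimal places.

R = Σλ_iE_i / (1 + Σλ_ih_i)
Numerator: 0.0265×7.88 + 0.149×9.13 + 0.026×2.72 = 1.64
Denominator: 1 + 0.0265×3.1 + 0.149×5.14 + 0.026×11.1 = 2.137
R = 1.64/2.137 = 0.7675 J/s

0.77 J/s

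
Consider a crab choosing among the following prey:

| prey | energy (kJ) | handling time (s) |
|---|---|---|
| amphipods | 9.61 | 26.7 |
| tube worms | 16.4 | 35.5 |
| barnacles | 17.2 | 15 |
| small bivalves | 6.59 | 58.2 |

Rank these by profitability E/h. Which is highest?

barnacles

Profitability E/h (kJ/s): amphipods = 9.61/26.7 = 0.36, tube worms = 16.4/35.5 = 0.462, barnacles = 17.2/15 = 1.15, small bivalves = 6.59/58.2 = 0.113.
Ranked: barnacles > tube worms > amphipods > small bivalves.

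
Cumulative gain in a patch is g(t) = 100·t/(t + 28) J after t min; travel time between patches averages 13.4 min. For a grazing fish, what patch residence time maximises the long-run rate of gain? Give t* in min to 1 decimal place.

Maximise g(t)/(T+t): set derivative to zero → g'(t)(T+t) = g(t).
g'(t) = 100·28/(t + 28)². Setting 100·28/(t+28)² = 100t/[(t+28)(13.4+t)] gives 28(13.4+t) = t(t+28), so t² = 28×13.4 = 375.2.
t* = √375.2 = 19.37 min.

19.4 min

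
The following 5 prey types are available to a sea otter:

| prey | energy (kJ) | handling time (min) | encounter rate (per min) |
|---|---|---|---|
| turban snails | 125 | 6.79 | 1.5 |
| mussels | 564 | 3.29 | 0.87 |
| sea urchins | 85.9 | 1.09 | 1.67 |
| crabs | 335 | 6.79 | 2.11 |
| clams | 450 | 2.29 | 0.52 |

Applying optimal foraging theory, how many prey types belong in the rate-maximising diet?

2

Profitabilities (E/h, kJ/min): clams 197, mussels 171, sea urchins 78.8, crabs 49.3, turban snails 18.4. Add prey in this order while the next type's profitability exceeds the intake rate on those already taken.
Rate on top 1: 106.8. mussels: 171 > 106.8 → include.
Rate on top 2: 143.4. sea urchins: 78.8 < 143.4 → exclude; stop.
Optimal diet: clams, mussels — 2 of 5 types.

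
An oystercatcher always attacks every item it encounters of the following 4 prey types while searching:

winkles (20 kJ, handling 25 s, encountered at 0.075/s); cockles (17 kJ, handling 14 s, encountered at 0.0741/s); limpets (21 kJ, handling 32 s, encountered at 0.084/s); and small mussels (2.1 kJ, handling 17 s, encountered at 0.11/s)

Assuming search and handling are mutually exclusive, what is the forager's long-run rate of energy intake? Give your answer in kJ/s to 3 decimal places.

0.561 kJ/s

Energy encountered per unit search time: 0.075×20 + 0.0741×17 + 0.084×21 + 0.11×2.1 = 4.755 kJ/s.
Handling time per unit search time: 0.075×25 + 0.0741×14 + 0.084×32 + 0.11×17 = 7.47.
Rate = 4.755/(1 + 7.47) = 0.5613 kJ/s.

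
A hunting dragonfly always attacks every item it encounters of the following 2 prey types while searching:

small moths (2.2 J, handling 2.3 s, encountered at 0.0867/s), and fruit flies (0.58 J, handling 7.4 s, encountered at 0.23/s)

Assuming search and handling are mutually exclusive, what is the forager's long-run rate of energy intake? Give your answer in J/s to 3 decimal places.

0.112 J/s

R = Σλ_iE_i / (1 + Σλ_ih_i)
Numerator: 0.0867×2.2 + 0.23×0.58 = 0.3241
Denominator: 1 + 0.0867×2.3 + 0.23×7.4 = 2.901
R = 0.3241/2.901 = 0.1117 J/s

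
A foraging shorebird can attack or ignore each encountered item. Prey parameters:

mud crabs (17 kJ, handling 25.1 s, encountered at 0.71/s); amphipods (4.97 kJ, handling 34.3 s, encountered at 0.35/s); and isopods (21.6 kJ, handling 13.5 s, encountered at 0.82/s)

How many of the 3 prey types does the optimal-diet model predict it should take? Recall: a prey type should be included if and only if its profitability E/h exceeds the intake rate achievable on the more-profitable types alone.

1

Profitabilities (E/h, kJ/s): isopods 1.6, mud crabs 0.677, amphipods 0.145. Add prey in this order while the next type's profitability exceeds the intake rate on those already taken.
Rate on top 1: 1.467. mud crabs: 0.677 < 1.467 → exclude; stop.
Optimal diet: isopods — 1 of 3 types.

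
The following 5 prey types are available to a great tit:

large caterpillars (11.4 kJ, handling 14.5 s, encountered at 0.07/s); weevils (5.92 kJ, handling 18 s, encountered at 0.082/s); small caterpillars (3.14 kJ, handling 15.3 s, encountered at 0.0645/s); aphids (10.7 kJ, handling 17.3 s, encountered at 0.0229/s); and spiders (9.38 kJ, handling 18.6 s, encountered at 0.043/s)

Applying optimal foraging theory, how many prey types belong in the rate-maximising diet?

3

Rank by E/h (kJ/s): large caterpillars 0.786, aphids 0.618, spiders 0.504, weevils 0.329, small caterpillars 0.205. Include each in turn until the next type's E/h falls below the running intake rate.
Rate on top 1: 0.396. aphids: 0.618 > 0.396 → include.
Rate on top 2: 0.4326. spiders: 0.504 > 0.4326 → include.
Rate on top 3: 0.4504. weevils: 0.329 < 0.4504 → exclude; stop.
Optimal diet: large caterpillars, aphids, spiders — 3 of 5 types.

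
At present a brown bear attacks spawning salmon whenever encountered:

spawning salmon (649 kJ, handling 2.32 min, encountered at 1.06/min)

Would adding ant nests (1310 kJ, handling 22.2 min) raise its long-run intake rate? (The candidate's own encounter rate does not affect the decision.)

No

On spawning salmon alone, R = ΣλE/(1+Σλh) = 687.9/3.459 = 198.9 kJ/min.
Profitability of ant nests: 1310/22.2 = 59.01 kJ/min.
Since 59.01 < R, time spent handling ant nests is better spent searching.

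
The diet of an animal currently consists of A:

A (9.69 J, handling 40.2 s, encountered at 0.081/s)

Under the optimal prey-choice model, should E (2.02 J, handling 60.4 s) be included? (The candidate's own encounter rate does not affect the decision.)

No

Intake rate on the current diet: R = (0.081×9.69) / (1 + 0.081×40.2) = 0.7849/4.256 = 0.1844 J/s.
E: E/h = 2.02/60.4 = 0.03344 J/s.
0.03344 < 0.1844, so adding E would lower the average — exclude it.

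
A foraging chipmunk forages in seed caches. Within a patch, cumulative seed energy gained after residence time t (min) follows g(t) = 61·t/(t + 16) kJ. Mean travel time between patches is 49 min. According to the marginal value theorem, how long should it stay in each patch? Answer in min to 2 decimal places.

By the marginal value theorem, leave when the instantaneous gain rate g'(t) equals the habitat-wide average g(t)/(T + t).
g'(t) = 61·16/(t + 16)². Setting 61·16/(t+16)² = 61t/[(t+16)(49+t)] gives 16(49+t) = t(t+16), so t² = 16×49 = 784.
t* = √784 = 28 min.

28.00 min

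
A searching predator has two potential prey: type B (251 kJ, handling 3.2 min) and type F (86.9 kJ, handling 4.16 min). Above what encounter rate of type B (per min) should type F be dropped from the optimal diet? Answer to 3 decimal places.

0.113 per min

Drop type F once their profitability E₂/h₂ falls below the rate achievable on type B alone: E₂/h₂ = λE₁/(1 + λh₁).
Solve for λ: λE₁h₂ = E₂(1 + λh₁) → λ(E₁h₂ − E₂h₁) = E₂ → λ = E₂/(E₁h₂ − E₂h₁).
λ = 86.9/(251×4.16 − 86.9×3.2) = 86.9/766.1 = 0.1134 per min.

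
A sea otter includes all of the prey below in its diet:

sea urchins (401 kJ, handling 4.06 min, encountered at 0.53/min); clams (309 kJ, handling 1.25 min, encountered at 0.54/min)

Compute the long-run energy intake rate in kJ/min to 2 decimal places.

R = (0.53×401 + 0.54×309) / (1 + 0.53×4.06 + 0.54×1.25) = 379.4/3.827 = 99.14 kJ/min.

99.14 kJ/min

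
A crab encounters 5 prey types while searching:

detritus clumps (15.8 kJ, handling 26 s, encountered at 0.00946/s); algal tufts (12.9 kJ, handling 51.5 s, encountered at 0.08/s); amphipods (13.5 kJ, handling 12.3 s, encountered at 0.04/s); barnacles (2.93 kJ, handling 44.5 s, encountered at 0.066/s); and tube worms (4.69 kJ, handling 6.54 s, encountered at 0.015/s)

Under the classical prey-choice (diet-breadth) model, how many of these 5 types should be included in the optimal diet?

3

E/h in descending order: amphipods 1.1, tube worms 0.717, detritus clumps 0.608, algal tufts 0.25, barnacles 0.0658 kJ/s. The optimal diet is the largest prefix of this list for which every included type satisfies E_i/h_i > R on the types above it.
Rate on top 1: 0.3619. tube worms: 0.717 > 0.3619 → include.
Rate on top 2: 0.3838. detritus clumps: 0.608 > 0.3838 → include.
Rate on top 3: 0.4138. algal tufts: 0.25 < 0.4138 → exclude; stop.
Optimal diet: amphipods, tube worms, detritus clumps — 3 of 5 types.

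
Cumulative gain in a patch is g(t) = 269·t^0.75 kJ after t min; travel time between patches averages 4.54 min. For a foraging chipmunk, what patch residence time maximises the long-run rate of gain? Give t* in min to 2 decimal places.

13.62 min

Maximise g(t)/(T+t): set derivative to zero → g'(t)(T+t) = g(t).
g'(t) = 0.75·269·t^-0.25. Setting 0.75·269·t^-0.25 = 269·t^0.75/(4.54+t) gives 0.75(4.54+t) = t, so 0.25·t = 0.75×4.54.
t* = 0.75×4.54/0.25 = 13.62 min.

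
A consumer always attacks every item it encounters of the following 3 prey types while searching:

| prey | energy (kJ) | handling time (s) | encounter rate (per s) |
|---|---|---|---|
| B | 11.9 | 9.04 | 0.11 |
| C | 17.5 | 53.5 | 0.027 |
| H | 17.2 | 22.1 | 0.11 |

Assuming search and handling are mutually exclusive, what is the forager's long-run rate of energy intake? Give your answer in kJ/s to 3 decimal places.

0.626 kJ/s

R = Σλ_iE_i / (1 + Σλ_ih_i)
Numerator: 0.11×11.9 + 0.027×17.5 + 0.11×17.2 = 3.673
Denominator: 1 + 0.11×9.04 + 0.027×53.5 + 0.11×22.1 = 5.87
R = 3.673/5.87 = 0.6258 kJ/s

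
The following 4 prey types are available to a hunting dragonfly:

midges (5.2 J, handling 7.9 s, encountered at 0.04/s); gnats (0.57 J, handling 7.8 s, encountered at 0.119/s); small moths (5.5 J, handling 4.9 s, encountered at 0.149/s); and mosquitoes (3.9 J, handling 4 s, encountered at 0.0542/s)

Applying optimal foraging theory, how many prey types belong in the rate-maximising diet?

3

E/h in descending order: small moths 1.12, mosquitoes 0.975, midges 0.658, gnats 0.0731 J/s. The optimal diet is the largest prefix of this list for which every included type satisfies E_i/h_i > R on the types above it.
Rate on top 1: 0.4737. mosquitoes: 0.975 > 0.4737 → include.
Rate on top 2: 0.5295. midges: 0.658 > 0.5295 → include.
Rate on top 3: 0.5475. gnats: 0.0731 < 0.5475 → exclude; stop.
Optimal diet: small moths, mosquitoes, midges — 3 of 4 types.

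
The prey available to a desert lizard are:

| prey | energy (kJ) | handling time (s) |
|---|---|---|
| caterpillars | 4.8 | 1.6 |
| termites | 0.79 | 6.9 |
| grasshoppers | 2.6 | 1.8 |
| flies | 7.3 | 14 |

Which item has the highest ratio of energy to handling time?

In descending order of E/h:
caterpillars: 4.8/1.6 = 3 kJ/s
grasshoppers: 2.6/1.8 = 1.44 kJ/s
flies: 7.3/14 = 0.521 kJ/s
termites: 0.79/6.9 = 0.114 kJ/s

caterpillars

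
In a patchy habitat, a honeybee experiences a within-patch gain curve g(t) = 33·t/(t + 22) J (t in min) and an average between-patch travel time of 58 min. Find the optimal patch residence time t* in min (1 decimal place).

Maximise g(t)/(T+t): set derivative to zero → g'(t)(T+t) = g(t).
g'(t) = 33·22/(t + 22)². Setting 33·22/(t+22)² = 33t/[(t+22)(58+t)] gives 22(58+t) = t(t+22), so t² = 22×58 = 1276.
t* = √1276 = 35.72 min.

35.7 min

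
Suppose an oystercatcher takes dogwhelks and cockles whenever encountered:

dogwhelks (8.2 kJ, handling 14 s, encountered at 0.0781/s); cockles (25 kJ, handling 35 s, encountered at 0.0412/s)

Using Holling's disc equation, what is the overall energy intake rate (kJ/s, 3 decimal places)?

0.472 kJ/s

R = (0.0781×8.2 + 0.0412×25) / (1 + 0.0781×14 + 0.0412×35) = 1.67/3.535 = 0.4725 kJ/s.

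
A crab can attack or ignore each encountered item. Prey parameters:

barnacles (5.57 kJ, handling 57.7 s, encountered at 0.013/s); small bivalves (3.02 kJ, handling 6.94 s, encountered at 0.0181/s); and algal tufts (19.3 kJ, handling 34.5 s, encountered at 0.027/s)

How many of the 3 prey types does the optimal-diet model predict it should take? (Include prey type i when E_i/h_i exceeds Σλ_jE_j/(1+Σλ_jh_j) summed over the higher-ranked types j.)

E/h in descending order: algal tufts 0.559, small bivalves 0.435, barnacles 0.0965 kJ/s. The optimal diet is the largest prefix of this list for which every included type satisfies E_i/h_i > R on the types above it.
Rate on top 1: 0.2698. small bivalves: 0.435 > 0.2698 → include.
Rate on top 2: 0.2799. barnacles: 0.0965 < 0.2799 → exclude; stop.
Optimal diet: algal tufts, small bivalves — 2 of 3 types.

2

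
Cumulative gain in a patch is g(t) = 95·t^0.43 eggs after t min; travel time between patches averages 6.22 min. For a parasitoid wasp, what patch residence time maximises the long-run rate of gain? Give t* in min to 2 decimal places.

Optimal t* satisfies g'(t*) = g(t*)/(T + t*).
g'(t) = 0.43·95·t^-0.57. Setting 0.43·95·t^-0.57 = 95·t^0.43/(6.22+t) gives 0.43(6.22+t) = t, so 0.57·t = 0.43×6.22.
t* = 0.43×6.22/0.57 = 4.692 min.

4.69 min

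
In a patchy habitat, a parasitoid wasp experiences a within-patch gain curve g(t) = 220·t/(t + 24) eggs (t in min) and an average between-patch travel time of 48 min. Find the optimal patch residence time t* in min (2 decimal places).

Optimal t* satisfies g'(t*) = g(t*)/(T + t*).
g'(t) = 220·24/(t + 24)². Setting 220·24/(t+24)² = 220t/[(t+24)(48+t)] gives 24(48+t) = t(t+24), so t² = 24×48 = 1152.
t* = √1152 = 33.94 min.

33.94 min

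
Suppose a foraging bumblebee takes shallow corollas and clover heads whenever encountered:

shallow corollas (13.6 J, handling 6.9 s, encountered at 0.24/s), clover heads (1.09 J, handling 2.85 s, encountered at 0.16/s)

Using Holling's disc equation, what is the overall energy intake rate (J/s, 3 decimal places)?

1.105 J/s

Energy encountered per unit search time: 0.24×13.6 + 0.16×1.09 = 3.438 J/s.
Handling time per unit search time: 0.24×6.9 + 0.16×2.85 = 2.112.
Rate = 3.438/(1 + 2.112) = 1.105 J/s.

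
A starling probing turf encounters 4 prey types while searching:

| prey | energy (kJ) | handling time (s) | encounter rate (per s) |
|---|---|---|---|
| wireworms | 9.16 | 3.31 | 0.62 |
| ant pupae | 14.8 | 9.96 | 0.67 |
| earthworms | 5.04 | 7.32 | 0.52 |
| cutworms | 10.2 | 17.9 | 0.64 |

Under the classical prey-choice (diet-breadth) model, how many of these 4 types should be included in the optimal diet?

E/h in descending order: wireworms 2.77, ant pupae 1.49, earthworms 0.689, cutworms 0.57 kJ/s. The optimal diet is the largest prefix of this list for which every included type satisfies E_i/h_i > R on the types above it.
Rate on top 1: 1.861. ant pupae: 1.49 < 1.861 → exclude; stop.
Optimal diet: wireworms — 1 of 4 types.

1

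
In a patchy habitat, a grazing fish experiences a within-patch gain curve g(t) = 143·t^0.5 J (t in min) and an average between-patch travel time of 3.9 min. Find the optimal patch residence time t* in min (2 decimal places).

Maximise g(t)/(T+t): set derivative to zero → g'(t)(T+t) = g(t).
g'(t) = 0.5·143·t^-0.5. Setting 0.5·143·t^-0.5 = 143·t^0.5/(3.9+t) gives 0.5(3.9+t) = t, so 0.50·t = 0.5×3.9.
t* = 0.5×3.9/0.50 = 3.9 min.

3.90 min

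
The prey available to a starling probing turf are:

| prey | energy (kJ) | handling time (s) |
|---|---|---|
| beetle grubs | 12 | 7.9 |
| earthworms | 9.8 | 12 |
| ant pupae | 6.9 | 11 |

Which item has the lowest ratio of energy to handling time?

Profitability E/h (kJ/s): beetle grubs = 12/7.9 = 1.52, earthworms = 9.8/12 = 0.817, ant pupae = 6.9/11 = 0.627.
Ranked: beetle grubs > earthworms > ant pupae.

ant pupae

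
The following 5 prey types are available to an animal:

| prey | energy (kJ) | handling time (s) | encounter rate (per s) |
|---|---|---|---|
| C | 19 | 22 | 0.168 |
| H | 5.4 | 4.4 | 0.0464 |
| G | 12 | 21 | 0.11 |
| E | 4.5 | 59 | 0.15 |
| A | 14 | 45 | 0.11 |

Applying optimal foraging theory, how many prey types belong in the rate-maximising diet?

2

E/h in descending order: H 1.23, C 0.864, G 0.571, A 0.311, E 0.0763 kJ/s. The optimal diet is the largest prefix of this list for which every included type satisfies E_i/h_i > R on the types above it.
Rate on top 1: 0.2081. C: 0.864 > 0.2081 → include.
Rate on top 2: 0.7025. G: 0.571 < 0.7025 → exclude; stop.
Optimal diet: H, C — 2 of 5 types.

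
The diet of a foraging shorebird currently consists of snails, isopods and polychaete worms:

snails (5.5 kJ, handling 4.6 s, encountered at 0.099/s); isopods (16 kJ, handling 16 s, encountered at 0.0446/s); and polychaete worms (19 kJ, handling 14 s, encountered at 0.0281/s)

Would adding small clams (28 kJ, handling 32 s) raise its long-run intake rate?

On snails, isopods and polychaete worms alone, R = ΣλE/(1+Σλh) = 1.792/2.562 = 0.6993 kJ/s.
small clams: E/h = 28/32 = 0.875 kJ/s.
0.875 > 0.6993, so adding small clams raises the average — include it.

Yes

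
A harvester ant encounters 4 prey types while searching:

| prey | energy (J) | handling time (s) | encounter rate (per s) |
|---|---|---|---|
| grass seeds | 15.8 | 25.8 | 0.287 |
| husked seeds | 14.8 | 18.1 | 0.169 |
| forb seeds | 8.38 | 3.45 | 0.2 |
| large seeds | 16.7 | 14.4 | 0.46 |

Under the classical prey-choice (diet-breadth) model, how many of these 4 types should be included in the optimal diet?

Rank by E/h (J/s): forb seeds 2.43, large seeds 1.16, husked seeds 0.818, grass seeds 0.612. Include each in turn until the next type's E/h falls below the running intake rate.
Rate on top 1: 0.9917. large seeds: 1.16 > 0.9917 → include.
Rate on top 2: 1.126. husked seeds: 0.818 < 1.126 → exclude; stop.
Optimal diet: forb seeds, large seeds — 2 of 4 types.

2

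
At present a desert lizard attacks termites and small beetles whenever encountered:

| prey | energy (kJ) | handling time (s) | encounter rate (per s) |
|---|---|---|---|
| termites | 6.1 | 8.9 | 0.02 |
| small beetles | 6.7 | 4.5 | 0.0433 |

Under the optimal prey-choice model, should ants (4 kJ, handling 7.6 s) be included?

Yes

Intake rate on the current diet: R = (0.02×6.1 + 0.0433×6.7) / (1 + 0.02×8.9 + 0.0433×4.5) = 0.4121/1.373 = 0.3002 kJ/s.
ants: E/h = 4/7.6 = 0.5263 kJ/s.
Since 0.5263 > R, including ants increases the long-run rate.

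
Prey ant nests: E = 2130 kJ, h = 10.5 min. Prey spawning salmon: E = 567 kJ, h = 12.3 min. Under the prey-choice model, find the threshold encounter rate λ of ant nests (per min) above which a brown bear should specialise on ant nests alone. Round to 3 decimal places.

0.028 per min

At the threshold, the rate on ant nests alone equals the profitability of spawning salmon: λ·2130/(1 + λ·10.5) = 567/12.3 = 46.1.
Rearranging, λ(2130 − 46.1×10.5) = 46.1, so λ = 46.1/1646 = 0.02801 per min.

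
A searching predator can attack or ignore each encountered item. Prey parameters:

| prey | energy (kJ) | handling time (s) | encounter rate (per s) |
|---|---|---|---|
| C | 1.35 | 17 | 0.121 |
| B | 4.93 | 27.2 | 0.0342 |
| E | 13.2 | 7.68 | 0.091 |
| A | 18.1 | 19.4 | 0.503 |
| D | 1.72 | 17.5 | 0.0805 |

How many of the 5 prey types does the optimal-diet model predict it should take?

Profitabilities (E/h, kJ/s): E 1.72, A 0.933, B 0.181, D 0.0983, C 0.0794. Add prey in this order while the next type's profitability exceeds the intake rate on those already taken.
Rate on top 1: 0.7071. A: 0.933 > 0.7071 → include.
Rate on top 2: 0.8995. B: 0.181 < 0.8995 → exclude; stop.
Optimal diet: E, A — 2 of 5 types.

2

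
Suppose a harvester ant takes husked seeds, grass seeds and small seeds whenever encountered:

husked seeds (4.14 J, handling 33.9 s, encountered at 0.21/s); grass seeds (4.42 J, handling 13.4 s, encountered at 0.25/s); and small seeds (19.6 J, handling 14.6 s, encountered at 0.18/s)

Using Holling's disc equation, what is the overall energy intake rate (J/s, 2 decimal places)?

R = Σλ_iE_i / (1 + Σλ_ih_i)
Numerator: 0.21×4.14 + 0.25×4.42 + 0.18×19.6 = 5.502
Denominator: 1 + 0.21×33.9 + 0.25×13.4 + 0.18×14.6 = 14.1
R = 5.502/14.1 = 0.3903 J/s

0.39 J/s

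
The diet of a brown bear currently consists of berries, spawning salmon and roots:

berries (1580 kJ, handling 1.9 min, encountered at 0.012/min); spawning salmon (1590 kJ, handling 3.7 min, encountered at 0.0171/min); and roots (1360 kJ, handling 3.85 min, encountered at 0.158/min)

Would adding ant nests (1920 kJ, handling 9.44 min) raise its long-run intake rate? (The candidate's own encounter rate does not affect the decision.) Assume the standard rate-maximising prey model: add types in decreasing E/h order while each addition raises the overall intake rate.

Intake rate on the current diet: R = (0.012×1580 + 0.0171×1590 + 0.158×1360) / (1 + 0.012×1.9 + 0.0171×3.7 + 0.158×3.85) = 261/1.694 = 154.1 kJ/min.
Profitability of ant nests: 1920/9.44 = 203.4 kJ/min.
203.4 > 154.1, so adding ant nests raises the average — include it.

Yes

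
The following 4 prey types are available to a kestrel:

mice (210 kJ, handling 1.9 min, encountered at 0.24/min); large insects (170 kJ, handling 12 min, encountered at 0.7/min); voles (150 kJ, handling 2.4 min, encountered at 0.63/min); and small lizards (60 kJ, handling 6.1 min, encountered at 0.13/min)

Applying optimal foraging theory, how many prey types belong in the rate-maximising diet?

Rank by E/h (kJ/min): mice 111, voles 62.5, large insects 14.2, small lizards 9.84. Include each in turn until the next type's E/h falls below the running intake rate.
Rate on top 1: 34.62. voles: 62.5 > 34.62 → include.
Rate on top 2: 48.82. large insects: 14.2 < 48.82 → exclude; stop.
Optimal diet: mice, voles — 2 of 4 types.

2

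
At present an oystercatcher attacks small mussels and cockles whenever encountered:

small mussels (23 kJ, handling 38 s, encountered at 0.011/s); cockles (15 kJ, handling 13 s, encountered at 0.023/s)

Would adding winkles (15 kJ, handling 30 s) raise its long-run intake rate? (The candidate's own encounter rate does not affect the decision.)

Current rate: (0.011×23 + 0.023×15)/(1 + 0.011×38 + 0.023×13) = 0.3483 kJ/s.
winkles: E/h = 15/30 = 0.5 kJ/s.
0.5 > 0.3483, so adding winkles raises the average — include it.

Yes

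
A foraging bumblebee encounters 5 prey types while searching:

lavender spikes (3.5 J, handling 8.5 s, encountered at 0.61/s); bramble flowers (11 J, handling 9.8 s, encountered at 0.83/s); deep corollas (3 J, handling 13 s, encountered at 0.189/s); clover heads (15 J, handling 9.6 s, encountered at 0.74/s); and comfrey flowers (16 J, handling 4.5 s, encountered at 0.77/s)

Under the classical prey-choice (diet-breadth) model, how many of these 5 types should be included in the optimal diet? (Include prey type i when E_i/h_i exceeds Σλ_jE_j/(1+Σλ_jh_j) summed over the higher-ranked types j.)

Profitabilities (E/h, J/s): comfrey flowers 3.56, clover heads 1.56, bramble flowers 1.12, lavender spikes 0.412, deep corollas 0.231. Add prey in this order while the next type's profitability exceeds the intake rate on those already taken.
Rate on top 1: 2.759. clover heads: 1.56 < 2.759 → exclude; stop.
Optimal diet: comfrey flowers — 1 of 5 types.

1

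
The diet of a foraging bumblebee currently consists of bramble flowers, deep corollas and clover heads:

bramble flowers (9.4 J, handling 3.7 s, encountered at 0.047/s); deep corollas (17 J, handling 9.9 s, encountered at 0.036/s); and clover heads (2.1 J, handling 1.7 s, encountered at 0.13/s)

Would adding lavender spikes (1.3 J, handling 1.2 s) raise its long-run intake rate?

Yes

On bramble flowers, deep corollas and clover heads alone, R = ΣλE/(1+Σλh) = 1.327/1.751 = 0.7576 J/s.
lavender spikes: E/h = 1.3/1.2 = 1.083 J/s.
1.083 > 0.7576, so adding lavender spikes raises the average — include it.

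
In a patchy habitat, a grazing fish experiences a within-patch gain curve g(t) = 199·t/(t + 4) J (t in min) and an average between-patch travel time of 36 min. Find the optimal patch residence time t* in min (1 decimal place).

12.0 min

By the marginal value theorem, leave when the instantaneous gain rate g'(t) equals the habitat-wide average g(t)/(T + t).
g'(t) = 199·4/(t + 4)². Setting 199·4/(t+4)² = 199t/[(t+4)(36+t)] gives 4(36+t) = t(t+4), so t² = 4×36 = 144.
t* = √144 = 12 min.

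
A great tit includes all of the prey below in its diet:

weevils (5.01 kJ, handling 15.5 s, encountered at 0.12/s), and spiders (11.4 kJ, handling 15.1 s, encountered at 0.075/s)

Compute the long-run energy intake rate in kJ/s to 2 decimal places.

0.36 kJ/s

Energy encountered per unit search time: 0.12×5.01 + 0.075×11.4 = 1.456 kJ/s.
Handling time per unit search time: 0.12×15.5 + 0.075×15.1 = 2.992.
Rate = 1.456/(1 + 2.992) = 0.3647 kJ/s.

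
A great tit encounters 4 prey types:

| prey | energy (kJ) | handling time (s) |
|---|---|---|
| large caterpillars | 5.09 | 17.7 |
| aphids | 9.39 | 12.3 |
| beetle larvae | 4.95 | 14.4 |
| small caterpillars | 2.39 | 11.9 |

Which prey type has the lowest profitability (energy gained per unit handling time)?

small caterpillars

In descending order of E/h:
aphids: 9.39/12.3 = 0.763 kJ/s
beetle larvae: 4.95/14.4 = 0.344 kJ/s
large caterpillars: 5.09/17.7 = 0.288 kJ/s
small caterpillars: 2.39/11.9 = 0.201 kJ/s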